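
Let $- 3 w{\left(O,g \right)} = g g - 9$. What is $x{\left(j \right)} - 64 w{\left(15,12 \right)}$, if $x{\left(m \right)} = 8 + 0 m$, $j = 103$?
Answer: $2888$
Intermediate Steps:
$w{\left(O,g \right)} = 3 - \frac{g^{2}}{3}$ ($w{\left(O,g \right)} = - \frac{g g - 9}{3} = - \frac{g^{2} - 9}{3} = - \frac{-9 + g^{2}}{3} = 3 - \frac{g^{2}}{3}$)
$x{\left(m \right)} = 8$ ($x{\left(m \right)} = 8 + 0 = 8$)
$x{\left(j \right)} - 64 w{\left(15,12 \right)} = 8 - 64 \left(3 - \frac{12^{2}}{3}\right) = 8 - 64 \left(3 - 48\right) = 8 - -2880 = 8 + 2880 = 2888$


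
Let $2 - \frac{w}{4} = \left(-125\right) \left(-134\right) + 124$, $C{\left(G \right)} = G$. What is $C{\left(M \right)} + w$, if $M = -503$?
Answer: $-67991$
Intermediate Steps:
$w = -67488$ ($w = 8 - 4 \left(\left(-125\right) \left(-134\right) + 124\right) = 8 - 4 \left(16750 + 124\right) = 8 - 67496 = -67488$)
$C{\left(M \right)} + w = -503 - 67488 = -67991$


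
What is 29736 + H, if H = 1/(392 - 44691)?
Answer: 1317275063/44299 ≈ 29736.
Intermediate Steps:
H = -1/44299 (H = 1/(-44299) = -1/44299 ≈ -2.2574e-5)
29736 + H = 29736 - 1/44299 = 1317275063/44299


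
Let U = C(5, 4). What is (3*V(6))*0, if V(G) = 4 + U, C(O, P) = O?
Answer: 0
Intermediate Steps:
U = 5
V(G) = 9 (V(G) = 4 + 5 = 9)
(3*V(6))*0 = (3*9)*0 = 27*0 = 0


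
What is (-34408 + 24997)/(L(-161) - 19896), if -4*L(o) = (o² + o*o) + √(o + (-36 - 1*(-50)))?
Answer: 4947400344/17272793623 - 263508*I*√3/17272793623 ≈ 0.28643 - 2.6424e-5*I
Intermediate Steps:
L(o) = -o²/2 - √(14 + o)/4 (L(o) = -((o² + o*o) + √(o + (-36 - 1*(-50))))/4 = -((o² + o²) + √(o + (-36 + 50)))/4 = -(2*o² + √(o + 14))/4 = -(2*o² + √(14 + o))/4 = -(√(14 + o) + 2*o²)/4 = -o²/2 - √(14 + o)/4)
(-34408 + 24997)/(L(-161) - 19896) = (-34408 + 24997)/((-½*(-161)² - √(14 - 161)/4) - 19896) = -9411/((-½*25921 - 7*I*√3/4) - 19896) = -9411/((-25921/2 - 7*I*√3/4) - 19896) = -9411/(-65713/2 - 7*I*√3/4)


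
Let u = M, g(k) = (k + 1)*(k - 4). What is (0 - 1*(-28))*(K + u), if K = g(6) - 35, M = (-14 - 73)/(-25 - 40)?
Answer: -35784/65 ≈ -550.52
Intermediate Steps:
g(k) = (1 + k)*(-4 + k)
M = 87/65 (M = -87/(-65) = -87*(-1/65) = 87/65 ≈ 1.3385)
u = 87/65 ≈ 1.3385
K = -21 (K = (-4 + 6**2 - 3*6) - 35 = (-4 + 36 - 18) - 35 = 14 - 35 = -21)
(0 - 1*(-28))*(K + u) = (0 - 1*(-28))*(-21 + 87/65) = (0 + 28)*(-1278/65) = 28*(-1278/65) = -35784/65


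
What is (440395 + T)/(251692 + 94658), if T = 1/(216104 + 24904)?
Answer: 106138718161/83473120800 ≈ 1.2715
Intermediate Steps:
T = 1/241008 ≈ 4.1492e-6
(440395 + T)/(251692 + 94658) = (440395 + 1/241008)/(251692 + 94658) = (106138718161/241008)/346350 = (106138718161/241008)*(1/346350) = 106138718161/83473120800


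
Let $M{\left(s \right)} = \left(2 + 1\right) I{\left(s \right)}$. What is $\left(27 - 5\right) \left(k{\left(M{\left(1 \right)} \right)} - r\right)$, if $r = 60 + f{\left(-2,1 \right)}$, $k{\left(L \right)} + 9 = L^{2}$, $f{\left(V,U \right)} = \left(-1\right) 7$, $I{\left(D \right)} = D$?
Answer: $-1166$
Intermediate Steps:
$f{\left(V,U \right)} = -7$
$M{\left(s \right)} = 3 s$ ($M{\left(s \right)} = \left(2 + 1\right) s = 3 s$)
$k{\left(L \right)} = -9 + L^{2}$
$r = 53$ ($r = 60 - 7 = 53$)
$\left(27 - 5\right) \left(k{\left(M{\left(1 \right)} \right)} - r\right) = \left(27 - 5\right) \left(\left(-9 + \left(3 \cdot 1\right)^{2}\right) - 53\right) = \left(27 - 5\right) \left(\left(-9 + 3^{2}\right) - 53\right) = 22 \left(\left(-9 + 9\right) - 53\right) = 22 \left(0 - 53\right) = 22 \left(-53\right) = -1166$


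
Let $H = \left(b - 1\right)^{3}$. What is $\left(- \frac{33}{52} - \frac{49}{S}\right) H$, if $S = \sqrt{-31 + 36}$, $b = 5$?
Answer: $- \frac{528}{13} - \frac{3136 \sqrt{5}}{5} \approx -1443.1$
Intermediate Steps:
$S = \sqrt{5} \approx 2.2361$
$H = 64$ ($H = \left(5 - 1\right)^{3} = 4^{3} = 64$)
$\left(- \frac{33}{52} - \frac{49}{S}\right) H = \left(- \frac{33}{52} - \frac{49}{\sqrt{5}}\right) 64 = \left(\left(-33\right) \frac{1}{52} - 49 \frac{\sqrt{5}}{5}\right) 64 = \left(- \frac{33}{52} - \frac{49 \sqrt{5}}{5}\right) 64 = - \frac{528}{13} - \frac{3136 \sqrt{5}}{5}$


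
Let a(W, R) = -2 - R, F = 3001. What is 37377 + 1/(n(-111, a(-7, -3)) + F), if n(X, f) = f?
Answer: 112205755/3002 ≈ 37377.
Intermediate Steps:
37377 + 1/(n(-111, a(-7, -3)) + F) = 37377 + 1/((-2 - 1*(-3)) + 3001) = 37377 + 1/((-2 + 3) + 3001) = 37377 + 1/(1 + 3001) = 37377 + 1/3002 = 112205755/3002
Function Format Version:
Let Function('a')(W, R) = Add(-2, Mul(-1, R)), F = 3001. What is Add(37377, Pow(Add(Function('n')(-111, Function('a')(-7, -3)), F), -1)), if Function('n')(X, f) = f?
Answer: Rational(112205755, 3002) ≈ 37377.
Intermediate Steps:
Add(37377, Pow(Add(Function('n')(-111, Function('a')(-7, -3)), F), -1)) = Add(37377, Pow(Add(Add(-2, Mul(-1, -3)), 3001), -1)) = Add(37377, Pow(Add(Add(-2, 3), 3001), -1)) = Add(37377, Pow(Add(1, 3001), -1)) = Add(37377, Pow(3002, -1)) = Add(37377, Rational(1, 3002)) = Rational(112205755, 3002)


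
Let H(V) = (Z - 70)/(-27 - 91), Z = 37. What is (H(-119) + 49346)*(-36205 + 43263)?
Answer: 20548876469/59 ≈ 3.4829e+8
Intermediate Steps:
H(V) = 33/118 (H(V) = (37 - 70)/(-27 - 91) = -33/(-118) = -33*(-1/118) = 33/118)
(H(-119) + 49346)*(-36205 + 43263) = (33/118 + 49346)*(-36205 + 43263) = (5822861/118)*7058 = 20548876469/59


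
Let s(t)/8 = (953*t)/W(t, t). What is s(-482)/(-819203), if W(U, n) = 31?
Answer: 3674768/25395293 ≈ 0.14470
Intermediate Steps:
s(t) = 7624*t/31 (s(t) = 8*((953*t)/31) = 8*((953*t)*(1/31)) = 8*(953*t/31) = 7624*t/31)
s(-482)/(-819203) = ((7624/31)*(-482))/(-819203) = -3674768/31*(-1/819203) = 3674768/25395293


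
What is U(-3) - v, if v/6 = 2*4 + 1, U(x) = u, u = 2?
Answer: -52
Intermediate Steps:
U(x) = 2
v = 54 (v = 6*(2*4 + 1) = 6*(8 + 1) = 6*9 = 54)
U(-3) - v = 2 - 1*54 = 2 - 54 = -52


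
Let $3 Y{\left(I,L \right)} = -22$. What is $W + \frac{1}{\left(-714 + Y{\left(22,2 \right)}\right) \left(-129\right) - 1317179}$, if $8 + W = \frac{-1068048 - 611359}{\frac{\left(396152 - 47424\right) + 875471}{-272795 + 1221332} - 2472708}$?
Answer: $- \frac{21019059541506022956}{2871133328725435619} \approx -7.3208$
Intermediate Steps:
$Y{\left(I,L \right)} = - \frac{22}{3}$ ($Y{\left(I,L \right)} = \frac{1}{3} \left(-22\right) = - \frac{22}{3}$)
$W = - \frac{17170650754417}{2345453803997}$ ($W = -8 + \frac{-1068048 - 611359}{\frac{\left(396152 - 47424\right) + 875471}{-272795 + 1221332} - 2472708} = -8 - \frac{1679407}{\frac{\left(396152 - 47424\right) + 875471}{948537} - 2472708} = -8 - \frac{1679407}{\left(348728 + 875471\right) \frac{1}{948537} - 2472708} = -8 - \frac{1679407}{1224199 \cdot \frac{1}{948537} - 2472708} = -8 - \frac{1679407}{\frac{1224199}{948537} - 2472708} = -8 - \frac{1679407}{- \frac{2345453803997}{948537}} = -8 - - \frac{1592979677559}{2345453803997} = -8 + \frac{1592979677559}{2345453803997} = - \frac{17170650754417}{2345453803997} \approx -7.3208$)
$W + \frac{1}{\left(-714 + Y{\left(22,2 \right)}\right) \left(-129\right) - 1317179} = - \frac{17170650754417}{2345453803997} + \frac{1}{\left(-714 - \frac{22}{3}\right) \left(-129\right) - 1317179} = - \frac{17170650754417}{2345453803997} + \frac{1}{\left(- \frac{2164}{3}\right) \left(-129\right) - 1317179} = - \frac{17170650754417}{2345453803997} + \frac{1}{93052 - 1317179} = - \frac{17170650754417}{2345453803997} + \frac{1}{-1224127} = - \frac{17170650754417}{2345453803997} - \frac{1}{1224127} = - \frac{21019059541506022956}{2871133328725435619}$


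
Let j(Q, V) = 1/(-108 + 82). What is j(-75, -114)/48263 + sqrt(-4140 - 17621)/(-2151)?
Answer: -1/1254838 - I*sqrt(21761)/2151 ≈ -7.9692e-7 - 0.06858*I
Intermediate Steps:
j(Q, V) = -1/26 (j(Q, V) = 1/(-26) = -1/26)
j(-75, -114)/48263 + sqrt(-4140 - 17621)/(-2151) = -1/26/48263 + sqrt(-4140 - 17621)/(-2151) = -1/26*1/48263 + sqrt(-21761)*(-1/2151) = -1/1254838 + (I*sqrt(21761))*(-1/2151) = -1/1254838 - I*sqrt(21761)/2151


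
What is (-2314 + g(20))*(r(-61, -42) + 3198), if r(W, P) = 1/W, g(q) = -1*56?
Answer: -462332490/61 ≈ -7.5792e+6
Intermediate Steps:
g(q) = -56
(-2314 + g(20))*(r(-61, -42) + 3198) = (-2314 - 56)*(1/(-61) + 3198) = -2370*(-1/61 + 3198) = -2370*195077/61 = -462332490/61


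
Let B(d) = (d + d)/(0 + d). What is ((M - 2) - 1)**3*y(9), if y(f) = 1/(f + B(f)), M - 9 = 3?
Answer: 729/11 ≈ 66.273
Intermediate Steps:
B(d) = 2 (B(d) = (2*d)/d = 2)
M = 12 (M = 9 + 3 = 12)
y(f) = 1/(2 + f) (y(f) = 1/(f + 2) = 1/(2 + f))
((M - 2) - 1)**3*y(9) = ((12 - 2) - 1)**3/(2 + 9) = (10 - 1)**3/11 = 9**3*(1/11) = 729*(1/11) = 729/11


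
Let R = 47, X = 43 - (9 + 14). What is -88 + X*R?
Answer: 852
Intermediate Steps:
X = 20 (X = 43 - 1*23 = 43 - 23 = 20)
-88 + X*R = -88 + 20*47 = -88 + 940 = 852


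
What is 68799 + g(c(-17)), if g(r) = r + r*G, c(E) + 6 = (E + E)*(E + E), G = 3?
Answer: 73399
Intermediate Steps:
c(E) = -6 + 4*E² (c(E) = -6 + (E + E)*(E + E) = -6 + (2*E)*(2*E) = -6 + 4*E²)
g(r) = 4*r (g(r) = r + r*3 = r + 3*r = 4*r)
68799 + g(c(-17)) = 68799 + 4*(-6 + 4*(-17)²) = 68799 + 4*(-6 + 4*289) = 68799 + 4*(-6 + 1156) = 68799 + 4*1150 = 68799 + 4600 = 73399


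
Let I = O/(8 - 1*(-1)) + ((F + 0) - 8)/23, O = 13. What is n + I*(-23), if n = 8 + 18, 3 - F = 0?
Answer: -20/9 ≈ -2.2222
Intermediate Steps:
F = 3 (F = 3 - 1*0 = 3 + 0 = 3)
n = 26
I = 254/207 (I = 13/(8 - 1*(-1)) + ((3 + 0) - 8)/23 = 13/(8 + 1) + (3 - 8)*(1/23) = 13/9 - 5*1/23 = 13*(⅑) - 5/23 = 13/9 - 5/23 = 254/207 ≈ 1.2271)
n + I*(-23) = 26 + (254/207)*(-23) = 26 - 254/9 = -20/9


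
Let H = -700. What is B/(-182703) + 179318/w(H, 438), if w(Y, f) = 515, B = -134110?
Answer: 32831003204/94092045 ≈ 348.92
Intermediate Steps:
B/(-182703) + 179318/w(H, 438) = -134110/(-182703) + 179318/515 = -134110*(-1/182703) + 179318*(1/515) = 134110/182703 + 179318/515 = 32831003204/94092045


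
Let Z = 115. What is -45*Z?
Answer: -5175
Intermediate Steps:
-45*Z = -45*115 = -5175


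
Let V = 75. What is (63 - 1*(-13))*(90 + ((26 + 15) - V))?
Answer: 4256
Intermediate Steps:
(63 - 1*(-13))*(90 + ((26 + 15) - V)) = (63 - 1*(-13))*(90 + ((26 + 15) - 1*75)) = (63 + 13)*(90 + (41 - 75)) = 76*(90 - 34) = 76*56 = 4256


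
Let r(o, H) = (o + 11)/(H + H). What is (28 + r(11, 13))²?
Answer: 140625/169 ≈ 832.10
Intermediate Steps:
r(o, H) = (11 + o)/(2*H) (r(o, H) = (11 + o)/((2*H)) = (11 + o)*(1/(2*H)) = (11 + o)/(2*H))
(28 + r(11, 13))² = (28 + (½)*(11 + 11)/13)² = (28 + (½)*(1/13)*22)² = (28 + 11/13)² = (375/13)² = 140625/169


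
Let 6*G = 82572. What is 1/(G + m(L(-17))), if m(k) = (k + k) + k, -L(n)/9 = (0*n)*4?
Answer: 1/13762 ≈ 7.2664e-5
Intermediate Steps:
G = 13762 (G = (1/6)*82572 = 13762)
L(n) = 0 (L(n) = -9*0*n*4 = -0*4 = -9*0 = 0)
m(k) = 3*k (m(k) = 2*k + k = 3*k)
1/(G + m(L(-17))) = 1/(13762 + 3*0) = 1/(13762 + 0) = 1/13762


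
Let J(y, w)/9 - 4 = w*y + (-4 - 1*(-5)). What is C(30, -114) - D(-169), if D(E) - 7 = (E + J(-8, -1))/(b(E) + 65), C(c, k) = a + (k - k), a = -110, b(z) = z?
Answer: -235/2 ≈ -117.50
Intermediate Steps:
C(c, k) = -110 (C(c, k) = -110 + (k - k) = -110 + 0 = -110)
J(y, w) = 45 + 9*w*y (J(y, w) = 36 + 9*(w*y + (-4 - 1*(-5))) = 36 + 9*(w*y + (-4 + 5)) = 36 + 9*(w*y + 1) = 36 + 9*(1 + w*y) = 36 + (9 + 9*w*y) = 45 + 9*w*y)
D(E) = 7 + (117 + E)/(65 + E) (D(E) = 7 + (E + (45 + 9*(-1)*(-8)))/(E + 65) = 7 + (E + (45 + 72))/(65 + E) = 7 + (E + 117)/(65 + E) = 7 + (117 + E)/(65 + E))
C(30, -114) - D(-169) = -110 - 4*(143 + 2*(-169))/(65 - 169) = -110 - 4*(143 - 338)/(-104) = -110 - 4*(-1)*(-195)/104 = -110 - 1*15/2 = -110 - 15/2 = -235/2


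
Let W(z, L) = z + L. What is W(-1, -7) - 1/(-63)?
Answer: -503/63 ≈ -7.9841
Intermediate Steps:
W(z, L) = L + z
W(-1, -7) - 1/(-63) = (-7 - 1) - 1/(-63) = -8 - 1*(-1/63) = -8 + 1/63 = -503/63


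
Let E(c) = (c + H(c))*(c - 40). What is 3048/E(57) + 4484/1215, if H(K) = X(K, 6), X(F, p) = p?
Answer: 945076/144585 ≈ 6.5365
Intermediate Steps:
H(K) = 6
E(c) = (-40 + c)*(6 + c) (E(c) = (c + 6)*(c - 40) = (6 + c)*(-40 + c) = (-40 + c)*(6 + c))
3048/E(57) + 4484/1215 = 3048/(-240 + 57² - 34*57) + 4484/1215 = 3048/(-240 + 3249 - 1938) + 4484*(1/1215) = 3048/1071 + 4484/1215 = 3048*(1/1071) + 4484/1215 = 1016/357 + 4484/1215 = 945076/144585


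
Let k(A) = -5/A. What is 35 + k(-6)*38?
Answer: 200/3 ≈ 66.667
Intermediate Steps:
35 + k(-6)*38 = 35 - 5/(-6)*38 = 35 - 5*(-⅙)*38 = 35 + (⅚)*38 = 35 + 95/3 = 200/3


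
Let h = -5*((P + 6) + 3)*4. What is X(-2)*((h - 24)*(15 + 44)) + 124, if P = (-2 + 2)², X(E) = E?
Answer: 24196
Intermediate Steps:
P = 0 (P = 0² = 0)
h = -180 (h = -5*((0 + 6) + 3)*4 = -5*(6 + 3)*4 = -5*9*4 = -45*4 = -180)
X(-2)*((h - 24)*(15 + 44)) + 124 = -2*(-180 - 24)*(15 + 44) + 124 = -(-408)*59 + 124 = -2*(-12036) + 124 = 24072 + 124 = 24196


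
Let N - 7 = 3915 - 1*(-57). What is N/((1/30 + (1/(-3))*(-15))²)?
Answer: 3581100/22801 ≈ 157.06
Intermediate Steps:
N = 3979 (N = 7 + (3915 - 1*(-57)) = 7 + (3915 + 57) = 7 + 3972 = 3979)
N/((1/30 + (1/(-3))*(-15))²) = 3979/((1/30 + (1/(-3))*(-15))²) = 3979/((1/30 + (1*(-⅓))*(-15))²) = 3979/((1/30 - ⅓*(-15))²) = 3979/((1/30 + 5)²) = 3979/((151/30)²) = 3979/(22801/900) = 3979*(900/22801) = 3581100/22801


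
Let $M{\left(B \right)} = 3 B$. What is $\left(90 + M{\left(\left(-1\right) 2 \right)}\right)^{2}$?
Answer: $7056$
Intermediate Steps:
$\left(90 + M{\left(\left(-1\right) 2 \right)}\right)^{2} = \left(90 + 3 \left(\left(-1\right) 2\right)\right)^{2} = \left(90 + 3 \left(-2\right)\right)^{2} = \left(90 - 6\right)^{2} = 84^{2} = 7056$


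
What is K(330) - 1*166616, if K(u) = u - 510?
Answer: -166796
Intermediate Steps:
K(u) = -510 + u
K(330) - 1*166616 = (-510 + 330) - 1*166616 = -180 - 166616 = -166796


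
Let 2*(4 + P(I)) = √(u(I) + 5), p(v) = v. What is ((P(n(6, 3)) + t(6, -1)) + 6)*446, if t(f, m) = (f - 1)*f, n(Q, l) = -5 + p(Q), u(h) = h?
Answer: 14272 + 223*√6 ≈ 14818.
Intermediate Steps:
n(Q, l) = -5 + Q
t(f, m) = f*(-1 + f) (t(f, m) = (-1 + f)*f = f*(-1 + f))
P(I) = -4 + √(5 + I)/2 (P(I) = -4 + √(I + 5)/2 = -4 + √(5 + I)/2)
((P(n(6, 3)) + t(6, -1)) + 6)*446 = (((-4 + √(5 + (-5 + 6))/2) + 6*(-1 + 6)) + 6)*446 = (((-4 + √(5 + 1)/2) + 6*5) + 6)*446 = (((-4 + √6/2) + 30) + 6)*446 = ((26 + √6/2) + 6)*446 = (32 + √6/2)*446 = 14272 + 223*√6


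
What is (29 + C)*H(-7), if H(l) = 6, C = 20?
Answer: 294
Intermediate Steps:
(29 + C)*H(-7) = (29 + 20)*6 = 49*6 = 294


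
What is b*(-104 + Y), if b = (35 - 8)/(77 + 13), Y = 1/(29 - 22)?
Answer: -2181/70 ≈ -31.157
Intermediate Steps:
Y = ⅐ (Y = 1/7 = ⅐ ≈ 0.14286)
b = 3/10 (b = 27/90 = 27*(1/90) = 3/10 ≈ 0.30000)
b*(-104 + Y) = 3*(-104 + ⅐)/10 = (3/10)*(-727/7) = -2181/70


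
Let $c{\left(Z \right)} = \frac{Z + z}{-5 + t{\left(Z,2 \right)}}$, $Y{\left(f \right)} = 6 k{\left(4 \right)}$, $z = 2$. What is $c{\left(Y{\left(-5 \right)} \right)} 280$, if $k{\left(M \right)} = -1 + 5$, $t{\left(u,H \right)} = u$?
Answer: $\frac{7280}{19} \approx 383.16$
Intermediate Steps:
$k{\left(M \right)} = 4$
$Y{\left(f \right)} = 24$ ($Y{\left(f \right)} = 6 \cdot 4 = 24$)
$c{\left(Z \right)} = \frac{2 + Z}{-5 + Z}$ ($c{\left(Z \right)} = \frac{Z + 2}{-5 + Z} = \frac{2 + Z}{-5 + Z}$)
$c{\left(Y{\left(-5 \right)} \right)} 280 = \frac{2 + 24}{-5 + 24} \cdot 280 = \frac{1}{19} \cdot 26 \cdot 280 = \frac{26}{19} \cdot 280 = \frac{7280}{19}$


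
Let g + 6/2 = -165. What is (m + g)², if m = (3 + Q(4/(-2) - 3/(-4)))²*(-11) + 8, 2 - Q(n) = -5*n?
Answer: 8037225/256 ≈ 31395.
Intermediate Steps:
g = -168 (g = -3 - 165 = -168)
Q(n) = 2 + 5*n (Q(n) = 2 - (-5)*n = 2 + 5*n)
m = -147/16 (m = (3 + (2 + 5*(4/(-2) - 3/(-4))))²*(-11) + 8 = (3 + (2 + 5*(4*(-½) - 3*(-¼))))²*(-11) + 8 = (3 + (2 + 5*(-2 + ¾)))²*(-11) + 8 = (3 + (2 + 5*(-5/4)))²*(-11) + 8 = (3 + (2 - 25/4))²*(-11) + 8 = (3 - 17/4)²*(-11) + 8 = (-5/4)²*(-11) + 8 = (25/16)*(-11) + 8 = -275/16 + 8 = -147/16 ≈ -9.1875)
(m + g)² = (-147/16 - 168)² = (-2835/16)² = 8037225/256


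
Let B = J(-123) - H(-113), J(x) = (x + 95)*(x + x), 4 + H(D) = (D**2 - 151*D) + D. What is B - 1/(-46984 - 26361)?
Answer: -1674246314/73345 ≈ -22827.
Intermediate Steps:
H(D) = -4 + D**2 - 150*D (H(D) = -4 + ((D**2 - 151*D) + D) = -4 + (D**2 - 150*D) = -4 + D**2 - 150*D)
J(x) = 2*x*(95 + x) (J(x) = (95 + x)*(2*x) = 2*x*(95 + x))
B = -22827 (B = 2*(-123)*(95 - 123) - (-4 + (-113)**2 - 150*(-113)) = 2*(-123)*(-28) - (-4 + 12769 + 16950) = 6888 - 1*29715 = 6888 - 29715 = -22827)
B - 1/(-46984 - 26361) = -22827 - 1/(-46984 - 26361) = -22827 - 1/(-73345) = -22827 - 1*(-1/73345) = -22827 + 1/73345 = -1674246314/73345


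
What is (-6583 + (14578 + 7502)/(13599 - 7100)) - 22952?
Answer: -191925885/6499 ≈ -29532.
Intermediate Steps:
(-6583 + (14578 + 7502)/(13599 - 7100)) - 22952 = (-6583 + 22080/6499) - 22952 = -42760837/6499 - 22952 = -191925885/6499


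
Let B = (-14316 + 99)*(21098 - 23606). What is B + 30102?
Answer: 35686338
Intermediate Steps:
B = 35656236 (B = -14217*(-2508) = 35656236)
B + 30102 = 35656236 + 30102 = 35686338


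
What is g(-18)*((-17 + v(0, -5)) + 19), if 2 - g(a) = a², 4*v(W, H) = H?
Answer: -483/2 ≈ -241.50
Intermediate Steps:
v(W, H) = H/4
g(a) = 2 - a²
g(-18)*((-17 + v(0, -5)) + 19) = (2 - 1*(-18)²)*((-17 + (¼)*(-5)) + 19) = (2 - 1*324)*((-17 - 5/4) + 19) = (2 - 324)*(-73/4 + 19) = -322*¾ = -483/2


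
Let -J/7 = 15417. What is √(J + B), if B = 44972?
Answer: I*√62947 ≈ 250.89*I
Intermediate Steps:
J = -107919 (J = -7*15417 = -107919)
√(J + B) = √(-107919 + 44972) = √(-62947) = I*√62947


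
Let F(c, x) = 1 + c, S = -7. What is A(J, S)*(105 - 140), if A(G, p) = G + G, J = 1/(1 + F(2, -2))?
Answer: -35/2 ≈ -17.500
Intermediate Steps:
J = ¼ (J = 1/(1 + (1 + 2)) = 1/(1 + 3) = 1/4 = ¼ ≈ 0.25000)
A(G, p) = 2*G
A(J, S)*(105 - 140) = (2*(¼))*(105 - 140) = (½)*(-35) = -35/2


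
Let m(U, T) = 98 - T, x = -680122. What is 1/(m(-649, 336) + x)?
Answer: -1/680360 ≈ -1.4698e-6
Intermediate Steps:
1/(m(-649, 336) + x) = 1/((98 - 1*336) - 680122) = 1/((98 - 336) - 680122) = 1/(-238 - 680122) = 1/(-680360) = -1/680360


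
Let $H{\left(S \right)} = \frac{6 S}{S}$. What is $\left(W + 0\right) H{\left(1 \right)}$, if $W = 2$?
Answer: $12$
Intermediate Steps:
$H{\left(S \right)} = 6$
$\left(W + 0\right) H{\left(1 \right)} = \left(2 + 0\right) 6 = 2 \cdot 6 = 12$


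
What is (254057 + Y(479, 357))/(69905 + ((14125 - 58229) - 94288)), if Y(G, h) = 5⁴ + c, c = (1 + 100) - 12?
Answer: -254771/68487 ≈ -3.7200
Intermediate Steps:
c = 89 (c = 101 - 12 = 89)
Y(G, h) = 714 (Y(G, h) = 5⁴ + 89 = 625 + 89 = 714)
(254057 + Y(479, 357))/(69905 + ((14125 - 58229) - 94288)) = (254057 + 714)/(69905 + ((14125 - 58229) - 94288)) = 254771/(69905 + (-44104 - 94288)) = 254771/(69905 - 138392) = 254771/(-68487) = 254771*(-1/68487) = -254771/68487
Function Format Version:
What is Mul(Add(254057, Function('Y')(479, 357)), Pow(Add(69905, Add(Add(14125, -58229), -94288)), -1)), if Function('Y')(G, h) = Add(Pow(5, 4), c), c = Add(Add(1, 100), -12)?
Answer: Rational(-254771, 68487) ≈ -3.7200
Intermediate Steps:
c = 89 (c = Add(101, -12) = 89)
Function('Y')(G, h) = 714 (Function('Y')(G, h) = Add(Pow(5, 4), 89) = Add(625, 89) = 714)
Mul(Add(254057, Function('Y')(479, 357)), Pow(Add(69905, Add(Add(14125, -58229), -94288)), -1)) = Mul(Add(254057, 714), Pow(Add(69905, Add(Add(14125, -58229), -94288)), -1)) = Mul(254771, Pow(Add(69905, Add(-44104, -94288)), -1)) = Mul(254771, Pow(Add(69905, -138392), -1)) = Mul(254771, Pow(-68487, -1)) = Mul(254771, Rational(-1, 68487)) = Rational(-254771, 68487)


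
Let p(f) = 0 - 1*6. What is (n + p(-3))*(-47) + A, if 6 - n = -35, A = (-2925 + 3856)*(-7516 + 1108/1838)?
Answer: -6431602905/919 ≈ -6.9985e+6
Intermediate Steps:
A = -6430091150/919 (A = 931*(-7516 + 1108*(1/1838)) = 931*(-7516 + 554/919) = 931*(-6906650/919) = -6430091150/919 ≈ -6.9968e+6)
p(f) = -6 (p(f) = 0 - 6 = -6)
n = 41 (n = 6 - 1*(-35) = 6 + 35 = 41)
(n + p(-3))*(-47) + A = (41 - 6)*(-47) - 6430091150/919 = 35*(-47) - 6430091150/919 = -1645 - 6430091150/919 = -6431602905/919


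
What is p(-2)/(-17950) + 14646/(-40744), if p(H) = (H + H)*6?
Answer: -65479461/182838700 ≈ -0.35813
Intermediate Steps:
p(H) = 12*H (p(H) = (2*H)*6 = 12*H)
p(-2)/(-17950) + 14646/(-40744) = (12*(-2))/(-17950) + 14646/(-40744) = -24*(-1/17950) + 14646*(-1/40744) = 12/8975 - 7323/20372 = -65479461/182838700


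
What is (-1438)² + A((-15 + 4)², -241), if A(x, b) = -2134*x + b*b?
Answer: 1867711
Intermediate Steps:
A(x, b) = b² - 2134*x (A(x, b) = -2134*x + b² = b² - 2134*x)
(-1438)² + A((-15 + 4)², -241) = (-1438)² + ((-241)² - 2134*(-15 + 4)²) = 2067844 + (58081 - 2134*(-11)²) = 2067844 + (58081 - 2134*121) = 2067844 + (58081 - 258214) = 2067844 - 200133 = 1867711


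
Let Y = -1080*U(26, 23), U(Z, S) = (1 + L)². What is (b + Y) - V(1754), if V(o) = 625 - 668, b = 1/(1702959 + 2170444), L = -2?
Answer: -4016718910/3873403 ≈ -1037.0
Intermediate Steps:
b = 1/3873403 ≈ 2.5817e-7
U(Z, S) = 1 (U(Z, S) = (1 - 2)² = (-1)² = 1)
Y = -1080 (Y = -1080*1 = -1080)
V(o) = -43
(b + Y) - V(1754) = (1/3873403 - 1080) - 1*(-43) = -4183275239/3873403 + 43 = -4016718910/3873403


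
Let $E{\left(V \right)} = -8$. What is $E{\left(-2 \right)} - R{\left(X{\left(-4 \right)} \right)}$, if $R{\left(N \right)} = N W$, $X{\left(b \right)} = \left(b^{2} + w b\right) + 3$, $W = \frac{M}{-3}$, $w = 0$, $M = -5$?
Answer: $- \frac{119}{3} \approx -39.667$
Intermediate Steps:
$W = \frac{5}{3}$ ($W = - \frac{5}{-3} = \left(-5\right) \left(- \frac{1}{3}\right) = \frac{5}{3} \approx 1.6667$)
$X{\left(b \right)} = 3 + b^{2}$ ($X{\left(b \right)} = \left(b^{2} + 0 b\right) + 3 = \left(b^{2} + 0\right) + 3 = b^{2} + 3 = 3 + b^{2}$)
$R{\left(N \right)} = \frac{5 N}{3}$ ($R{\left(N \right)} = N \frac{5}{3} = \frac{5 N}{3}$)
$E{\left(-2 \right)} - R{\left(X{\left(-4 \right)} \right)} = -8 - \frac{5 \left(3 + \left(-4\right)^{2}\right)}{3} = -8 - \frac{5 \left(3 + 16\right)}{3} = -8 - \frac{5}{3} \cdot 19 = -8 - \frac{95}{3} = - \frac{119}{3}$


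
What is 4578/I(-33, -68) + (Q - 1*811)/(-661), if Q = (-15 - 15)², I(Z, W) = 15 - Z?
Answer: 503631/5288 ≈ 95.240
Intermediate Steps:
Q = 900 (Q = (-30)² = 900)
4578/I(-33, -68) + (Q - 1*811)/(-661) = 4578/(15 - 1*(-33)) + (900 - 1*811)/(-661) = 4578/(15 + 33) + (900 - 811)*(-1/661) = 4578/48 + 89*(-1/661) = 4578*(1/48) - 89/661 = 763/8 - 89/661 = 503631/5288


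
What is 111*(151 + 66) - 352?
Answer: 23735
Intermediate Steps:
111*(151 + 66) - 352 = 111*217 - 352 = 24087 - 352 = 23735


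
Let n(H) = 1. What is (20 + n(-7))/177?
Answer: 7/59 ≈ 0.11864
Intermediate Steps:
(20 + n(-7))/177 = (20 + 1)/177 = (1/177)*21 = 7/59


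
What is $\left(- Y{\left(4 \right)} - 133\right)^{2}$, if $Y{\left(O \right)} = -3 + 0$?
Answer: $16900$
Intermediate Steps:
$Y{\left(O \right)} = -3$
$\left(- Y{\left(4 \right)} - 133\right)^{2} = \left(\left(-1\right) \left(-3\right) - 133\right)^{2} = \left(3 - 133\right)^{2} = \left(-130\right)^{2} = 16900$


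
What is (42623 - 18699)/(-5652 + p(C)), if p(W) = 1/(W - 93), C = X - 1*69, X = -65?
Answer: -5430748/1283005 ≈ -4.2328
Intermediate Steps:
C = -134 (C = -65 - 1*69 = -65 - 69 = -134)
p(W) = 1/(-93 + W)
(42623 - 18699)/(-5652 + p(C)) = (42623 - 18699)/(-5652 + 1/(-93 - 134)) = 23924/(-5652 + 1/(-227)) = 23924/(-5652 - 1/227) = 23924/(-1283005/227) = 23924*(-227/1283005) = -5430748/1283005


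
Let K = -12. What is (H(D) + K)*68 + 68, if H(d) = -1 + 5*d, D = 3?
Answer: 204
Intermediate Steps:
(H(D) + K)*68 + 68 = ((-1 + 5*3) - 12)*68 + 68 = ((-1 + 15) - 12)*68 + 68 = (14 - 12)*68 + 68 = 2*68 + 68 = 136 + 68 = 204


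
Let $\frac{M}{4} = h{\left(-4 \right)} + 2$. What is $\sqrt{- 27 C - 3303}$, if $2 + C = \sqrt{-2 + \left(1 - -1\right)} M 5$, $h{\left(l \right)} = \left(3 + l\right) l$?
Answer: $57 i \approx 57.0 i$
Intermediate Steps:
$h{\left(l \right)} = l \left(3 + l\right)$
$M = 24$ ($M = 4 \left(- 4 \left(3 - 4\right) + 2\right) = 4 \left(\left(-4\right) \left(-1\right) + 2\right) = 4 \left(4 + 2\right) = 4 \cdot 6 = 24$)
$C = -2$ ($C = -2 + \sqrt{-2 + \left(1 - -1\right)} 24 \cdot 5 = -2 + \sqrt{-2 + \left(1 + 1\right)} 24 \cdot 5 = -2 + \sqrt{-2 + 2} \cdot 24 \cdot 5 = -2 + \sqrt{0} \cdot 24 \cdot 5 = -2 + 0 \cdot 24 \cdot 5 = -2 + 0 \cdot 5 = -2 + 0 = -2$)
$\sqrt{- 27 C - 3303} = \sqrt{\left(-27\right) \left(-2\right) - 3303} = \sqrt{54 - 3303} = \sqrt{-3249} = 57 i$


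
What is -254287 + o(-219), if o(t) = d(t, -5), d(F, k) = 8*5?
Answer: -254247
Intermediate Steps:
d(F, k) = 40
o(t) = 40
-254287 + o(-219) = -254287 + 40 = -254247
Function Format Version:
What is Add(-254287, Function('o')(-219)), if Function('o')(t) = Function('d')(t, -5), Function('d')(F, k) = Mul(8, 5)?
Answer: -254247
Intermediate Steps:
Function('d')(F, k) = 40
Function('o')(t) = 40
Add(-254287, Function('o')(-219)) = Add(-254287, 40) = -254247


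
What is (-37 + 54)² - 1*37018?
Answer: -36729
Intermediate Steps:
(-37 + 54)² - 1*37018 = 17² - 37018 = 289 - 37018 = -36729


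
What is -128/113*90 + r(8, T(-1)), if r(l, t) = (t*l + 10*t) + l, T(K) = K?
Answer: -12650/113 ≈ -111.95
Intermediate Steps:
r(l, t) = l + 10*t + l*t (r(l, t) = (l*t + 10*t) + l = (10*t + l*t) + l = l + 10*t + l*t)
-128/113*90 + r(8, T(-1)) = -128/113*90 + (8 + 10*(-1) + 8*(-1)) = -128*1/113*90 + (8 - 10 - 8) = -128/113*90 - 10 = -11520/113 - 10 = -12650/113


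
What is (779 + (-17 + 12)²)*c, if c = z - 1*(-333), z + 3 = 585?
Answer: 735660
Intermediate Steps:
z = 582 (z = -3 + 585 = 582)
c = 915 (c = 582 - 1*(-333) = 582 + 333 = 915)
(779 + (-17 + 12)²)*c = (779 + (-17 + 12)²)*915 = (779 + (-5)²)*915 = (779 + 25)*915 = 804*915 = 735660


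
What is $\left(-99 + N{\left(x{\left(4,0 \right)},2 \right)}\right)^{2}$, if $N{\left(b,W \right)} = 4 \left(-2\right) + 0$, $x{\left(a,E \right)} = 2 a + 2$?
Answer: $11449$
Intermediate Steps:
$x{\left(a,E \right)} = 2 + 2 a$
$N{\left(b,W \right)} = -8$ ($N{\left(b,W \right)} = -8 + 0 = -8$)
$\left(-99 + N{\left(x{\left(4,0 \right)},2 \right)}\right)^{2} = \left(-99 - 8\right)^{2} = \left(-107\right)^{2} = 11449$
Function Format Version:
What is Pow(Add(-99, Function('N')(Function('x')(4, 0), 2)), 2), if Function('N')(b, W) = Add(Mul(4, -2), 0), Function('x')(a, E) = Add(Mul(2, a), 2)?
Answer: 11449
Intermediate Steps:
Function('x')(a, E) = Add(2, Mul(2, a))
Function('N')(b, W) = -8 (Function('N')(b, W) = Add(-8, 0) = -8)
Pow(Add(-99, Function('N')(Function('x')(4, 0), 2)), 2) = Pow(Add(-99, -8), 2) = Pow(-107, 2) = 11449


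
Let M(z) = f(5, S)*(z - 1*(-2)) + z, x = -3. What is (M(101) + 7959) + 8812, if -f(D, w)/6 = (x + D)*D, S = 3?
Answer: 10692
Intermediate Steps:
f(D, w) = -6*D*(-3 + D) (f(D, w) = -6*(-3 + D)*D = -6*D*(-3 + D))
M(z) = -120 - 59*z (M(z) = (6*5*(3 - 1*5))*(z - 1*(-2)) + z = (6*5*(3 - 5))*(z + 2) + z = (6*5*(-2))*(2 + z) + z = -60*(2 + z) + z = (-120 - 60*z) + z = -120 - 59*z)
(M(101) + 7959) + 8812 = ((-120 - 59*101) + 7959) + 8812 = ((-120 - 5959) + 7959) + 8812 = (-6079 + 7959) + 8812 = 1880 + 8812 = 10692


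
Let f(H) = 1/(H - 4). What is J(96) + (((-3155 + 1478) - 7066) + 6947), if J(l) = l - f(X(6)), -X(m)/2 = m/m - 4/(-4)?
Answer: -13599/8 ≈ -1699.9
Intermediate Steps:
X(m) = -4 (X(m) = -2*(m/m - 4/(-4)) = -2*(1 - 4*(-¼)) = -2*(1 + 1) = -2*2 = -4)
f(H) = 1/(-4 + H)
J(l) = ⅛ + l (J(l) = l - 1/(-4 - 4) = l - 1/(-8) = l - 1*(-⅛) = l + ⅛ = ⅛ + l)
J(96) + (((-3155 + 1478) - 7066) + 6947) = (⅛ + 96) + (((-3155 + 1478) - 7066) + 6947) = 769/8 + ((-1677 - 7066) + 6947) = 769/8 + (-8743 + 6947) = 769/8 - 1796 = -13599/8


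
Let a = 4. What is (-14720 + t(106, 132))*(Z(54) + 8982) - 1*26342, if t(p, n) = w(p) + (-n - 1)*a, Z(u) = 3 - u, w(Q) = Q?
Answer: -135295268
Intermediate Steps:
t(p, n) = -4 + p - 4*n (t(p, n) = p + (-n - 1)*4 = p + (-1 - n)*4 = p + (-4 - 4*n) = -4 + p - 4*n)
(-14720 + t(106, 132))*(Z(54) + 8982) - 1*26342 = (-14720 + (-4 + 106 - 4*132))*((3 - 1*54) + 8982) - 1*26342 = (-14720 + (-4 + 106 - 528))*((3 - 54) + 8982) - 26342 = (-14720 - 426)*(-51 + 8982) - 26342 = -15146*8931 - 26342 = -135268926 - 26342 = -135295268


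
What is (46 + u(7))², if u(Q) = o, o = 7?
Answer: 2809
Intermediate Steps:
u(Q) = 7
(46 + u(7))² = (46 + 7)² = 53² = 2809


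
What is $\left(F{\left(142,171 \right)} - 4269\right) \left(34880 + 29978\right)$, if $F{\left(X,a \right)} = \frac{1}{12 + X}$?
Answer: $- \frac{21319635325}{77} \approx -2.7688 \cdot 10^{8}$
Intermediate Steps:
$\left(F{\left(142,171 \right)} - 4269\right) \left(34880 + 29978\right) = \left(\frac{1}{12 + 142} - 4269\right) \left(34880 + 29978\right) = \left(\frac{1}{154} - 4269\right) 64858 = \left(- \frac{657425}{154}\right) 64858 = - \frac{21319635325}{77}$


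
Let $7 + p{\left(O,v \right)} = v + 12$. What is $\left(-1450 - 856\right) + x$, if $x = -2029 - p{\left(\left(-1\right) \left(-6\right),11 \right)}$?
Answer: $-4351$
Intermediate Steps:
$p{\left(O,v \right)} = 5 + v$ ($p{\left(O,v \right)} = -7 + \left(v + 12\right) = -7 + \left(12 + v\right) = 5 + v$)
$x = -2045$ ($x = -2029 - \left(5 + 11\right) = -2029 - 16 = -2045$)
$\left(-1450 - 856\right) + x = \left(-1450 - 856\right) - 2045 = -2306 - 2045 = -4351$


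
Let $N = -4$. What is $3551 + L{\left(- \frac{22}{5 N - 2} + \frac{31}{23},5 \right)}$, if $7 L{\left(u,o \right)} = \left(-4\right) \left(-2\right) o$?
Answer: $\frac{24897}{7} \approx 3556.7$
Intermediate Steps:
$L{\left(u,o \right)} = \frac{8 o}{7}$ ($L{\left(u,o \right)} = \frac{\left(-4\right) \left(-2\right) o}{7} = \frac{8 o}{7}$)
$3551 + L{\left(- \frac{22}{5 N - 2} + \frac{31}{23},5 \right)} = 3551 + \frac{8}{7} \cdot 5 = 3551 + \frac{40}{7} = \frac{24897}{7}$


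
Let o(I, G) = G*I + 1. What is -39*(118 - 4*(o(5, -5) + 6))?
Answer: -7410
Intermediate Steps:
o(I, G) = 1 + G*I
-39*(118 - 4*(o(5, -5) + 6)) = -39*(118 - 4*((1 - 5*5) + 6)) = -39*(118 - 4*((1 - 25) + 6)) = -39*(118 - 4*(-24 + 6)) = -39*(118 - 4*(-18)) = -39*(118 + 72) = -39*190 = -7410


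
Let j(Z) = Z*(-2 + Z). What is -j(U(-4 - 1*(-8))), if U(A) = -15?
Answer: -255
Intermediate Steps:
-j(U(-4 - 1*(-8))) = -(-15)*(-2 - 15) = -(-15)*(-17) = -1*255 = -255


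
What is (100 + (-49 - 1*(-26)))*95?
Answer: 7315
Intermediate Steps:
(100 + (-49 - 1*(-26)))*95 = (100 + (-49 + 26))*95 = (100 - 23)*95 = 77*95 = 7315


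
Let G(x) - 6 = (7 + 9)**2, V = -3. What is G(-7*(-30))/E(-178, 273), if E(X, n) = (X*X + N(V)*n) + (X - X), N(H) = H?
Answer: 262/30865 ≈ 0.0084886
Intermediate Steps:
G(x) = 262 (G(x) = 6 + (7 + 9)**2 = 6 + 16**2 = 6 + 256 = 262)
E(X, n) = X**2 - 3*n (E(X, n) = (X*X - 3*n) + (X - X) = (X**2 - 3*n) + 0 = X**2 - 3*n)
G(-7*(-30))/E(-178, 273) = 262/((-178)**2 - 3*273) = 262/(31684 - 819) = 262/30865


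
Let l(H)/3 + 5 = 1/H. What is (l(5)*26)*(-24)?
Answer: 44928/5 ≈ 8985.6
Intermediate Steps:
l(H) = -15 + 3/H
(l(5)*26)*(-24) = ((-15 + 3/5)*26)*(-24) = ((-15 + 3*(⅕))*26)*(-24) = ((-15 + ⅗)*26)*(-24) = -72/5*26*(-24) = -1872/5*(-24) = 44928/5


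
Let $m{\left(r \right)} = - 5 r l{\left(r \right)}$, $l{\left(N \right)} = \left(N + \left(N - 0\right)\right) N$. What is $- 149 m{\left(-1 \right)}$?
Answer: $-1490$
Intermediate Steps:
$l{\left(N \right)} = 2 N^{2}$ ($l{\left(N \right)} = \left(N + \left(N + 0\right)\right) N = \left(N + N\right) N = 2 N N = 2 N^{2}$)
$m{\left(r \right)} = - 10 r^{3}$ ($m{\left(r \right)} = - 5 r 2 r^{2} = - 10 r^{3}$)
$- 149 m{\left(-1 \right)} = - 149 \left(- 10 \left(-1\right)^{3}\right) = - 149 \left(\left(-10\right) \left(-1\right)\right) = \left(-149\right) 10 = -1490$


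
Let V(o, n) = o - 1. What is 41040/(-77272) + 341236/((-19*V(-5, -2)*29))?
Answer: 1639519372/15966327 ≈ 102.69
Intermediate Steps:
V(o, n) = -1 + o
41040/(-77272) + 341236/((-19*V(-5, -2)*29)) = 41040/(-77272) + 341236/((-19*(-1 - 5)*29)) = 41040*(-1/77272) + 341236/((-19*(-6)*29)) = -5130/9659 + 341236/((114*29)) = -5130/9659 + 341236/3306 = -5130/9659 + 341236*(1/3306) = -5130/9659 + 170618/1653 = 1639519372/15966327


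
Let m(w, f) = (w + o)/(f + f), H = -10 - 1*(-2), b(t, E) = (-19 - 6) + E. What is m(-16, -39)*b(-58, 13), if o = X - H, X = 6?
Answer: -4/13 ≈ -0.30769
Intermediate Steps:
b(t, E) = -25 + E
H = -8 (H = -10 + 2 = -8)
o = 14 (o = 6 - 1*(-8) = 6 + 8 = 14)
m(w, f) = (14 + w)/(2*f) (m(w, f) = (w + 14)/(f + f) = (14 + w)/((2*f)) = (14 + w)*(1/(2*f)) = (14 + w)/(2*f))
m(-16, -39)*b(-58, 13) = ((½)*(14 - 16)/(-39))*(-25 + 13) = ((½)*(-1/39)*(-2))*(-12) = (1/39)*(-12) = -4/13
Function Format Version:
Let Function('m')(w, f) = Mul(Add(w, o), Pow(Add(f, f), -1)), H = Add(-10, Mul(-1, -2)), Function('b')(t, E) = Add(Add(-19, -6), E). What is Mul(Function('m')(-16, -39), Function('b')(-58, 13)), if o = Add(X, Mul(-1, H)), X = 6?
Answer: Rational(-4, 13) ≈ -0.30769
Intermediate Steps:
Function('b')(t, E) = Add(-25, E)
H = -8 (H = Add(-10, 2) = -8)
o = 14 (o = Add(6, Mul(-1, -8)) = Add(6, 8) = 14)
Function('m')(w, f) = Mul(Rational(1, 2), Pow(f, -1), Add(14, w)) (Function('m')(w, f) = Mul(Add(w, 14), Pow(Add(f, f), -1)) = Mul(Add(14, w), Pow(Mul(2, f), -1)) = Mul(Add(14, w), Mul(Rational(1, 2), Pow(f, -1))) = Mul(Rational(1, 2), Pow(f, -1), Add(14, w)))
Mul(Function('m')(-16, -39), Function('b')(-58, 13)) = Mul(Mul(Rational(1, 2), Pow(-39, -1), Add(14, -16)), Add(-25, 13)) = Mul(Mul(Rational(1, 2), Rational(-1, 39), -2), -12) = Mul(Rational(1, 39), -12) = Rational(-4, 13)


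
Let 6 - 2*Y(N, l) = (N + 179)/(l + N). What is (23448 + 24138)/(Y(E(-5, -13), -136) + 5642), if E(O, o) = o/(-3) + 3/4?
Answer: 49838404/5912933 ≈ 8.4287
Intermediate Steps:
E(O, o) = 3/4 - o/3 (E(O, o) = o*(-1/3) + 3*(1/4) = -o/3 + 3/4 = 3/4 - o/3)
Y(N, l) = 3 - (179 + N)/(2*(N + l)) (Y(N, l) = 3 - (N + 179)/(2*(l + N)) = 3 - (179 + N)/(2*(N + l)))
(23448 + 24138)/(Y(E(-5, -13), -136) + 5642) = (23448 + 24138)/((-179 + 5*(3/4 - 1/3*(-13)) + 6*(-136))/(2*((3/4 - 1/3*(-13)) - 136)) + 5642) = 47586/((-179 + 5*(3/4 + 13/3) - 816)/(2*((3/4 + 13/3) - 136)) + 5642) = 47586/((-179 + 5*(61/12) - 816)/(2*(61/12 - 136)) + 5642) = 47586/((-179 + 305/12 - 816)/(2*(-1571/12)) + 5642) = 47586/((1/2)*(-12/1571)*(-11635/12) + 5642) = 47586/(11635/3142 + 5642) = 47586/(17738799/3142) = 47586*(3142/17738799) = 49838404/5912933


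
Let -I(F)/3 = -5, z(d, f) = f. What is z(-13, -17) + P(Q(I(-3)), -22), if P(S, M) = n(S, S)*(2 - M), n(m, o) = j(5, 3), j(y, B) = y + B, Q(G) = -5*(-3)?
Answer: 175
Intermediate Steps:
I(F) = 15 (I(F) = -3*(-5) = 15)
Q(G) = 15
j(y, B) = B + y
n(m, o) = 8 (n(m, o) = 3 + 5 = 8)
P(S, M) = 16 - 8*M (P(S, M) = 8*(2 - M) = 16 - 8*M)
z(-13, -17) + P(Q(I(-3)), -22) = -17 + (16 - 8*(-22)) = -17 + (16 + 176) = -17 + 192 = 175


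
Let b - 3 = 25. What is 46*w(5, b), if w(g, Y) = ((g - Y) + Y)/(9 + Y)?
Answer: 230/37 ≈ 6.2162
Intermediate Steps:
b = 28 (b = 3 + 25 = 28)
w(g, Y) = g/(9 + Y)
46*w(5, b) = 46*(5/(9 + 28)) = 46*(5/37) = 230/37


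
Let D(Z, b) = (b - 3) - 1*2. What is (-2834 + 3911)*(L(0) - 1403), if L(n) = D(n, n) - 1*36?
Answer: -1555188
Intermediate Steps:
D(Z, b) = -5 + b (D(Z, b) = (-3 + b) - 2 = -5 + b)
L(n) = -41 + n (L(n) = (-5 + n) - 1*36 = (-5 + n) - 36 = -41 + n)
(-2834 + 3911)*(L(0) - 1403) = (-2834 + 3911)*((-41 + 0) - 1403) = 1077*(-41 - 1403) = 1077*(-1444) = -1555188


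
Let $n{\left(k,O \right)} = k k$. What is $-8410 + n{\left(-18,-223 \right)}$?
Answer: $-8086$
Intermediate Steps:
$n{\left(k,O \right)} = k^{2}$
$-8410 + n{\left(-18,-223 \right)} = -8410 + \left(-18\right)^{2} = -8410 + 324 = -8086$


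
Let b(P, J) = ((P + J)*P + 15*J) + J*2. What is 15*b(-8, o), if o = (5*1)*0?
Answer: 960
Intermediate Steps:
o = 0 (o = 5*0 = 0)
b(P, J) = 17*J + P*(J + P) (b(P, J) = ((J + P)*P + 15*J) + 2*J = (P*(J + P) + 15*J) + 2*J = (15*J + P*(J + P)) + 2*J = 17*J + P*(J + P))
15*b(-8, o) = 15*((-8)**2 + 17*0 + 0*(-8)) = 15*(64 + 0 + 0) = 15*64 = 960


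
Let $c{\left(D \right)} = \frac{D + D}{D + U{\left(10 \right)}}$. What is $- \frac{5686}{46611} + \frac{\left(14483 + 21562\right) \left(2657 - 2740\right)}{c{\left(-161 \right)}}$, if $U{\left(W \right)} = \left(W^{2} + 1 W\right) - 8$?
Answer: $- \frac{8227419675907}{15008742} \approx -5.4818 \cdot 10^{5}$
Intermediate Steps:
$U{\left(W \right)} = -8 + W + W^{2}$ ($U{\left(W \right)} = \left(W^{2} + W\right) - 8 = \left(W + W^{2}\right) - 8 = -8 + W + W^{2}$)
$c{\left(D \right)} = \frac{2 D}{102 + D}$ ($c{\left(D \right)} = \frac{D + D}{D + \left(-8 + 10 + 10^{2}\right)} = \frac{2 D}{D + \left(-8 + 10 + 100\right)} = \frac{2 D}{D + 102} = \frac{2 D}{102 + D}$)
$- \frac{5686}{46611} + \frac{\left(14483 + 21562\right) \left(2657 - 2740\right)}{c{\left(-161 \right)}} = - \frac{5686}{46611} + \frac{\left(14483 + 21562\right) \left(2657 - 2740\right)}{2 \left(-161\right) \frac{1}{102 - 161}} = \left(-5686\right) \frac{1}{46611} + \frac{36045 \left(-83\right)}{2 \left(-161\right) \frac{1}{-59}} = - \frac{5686}{46611} - \frac{2991735}{2 \left(-161\right) \left(- \frac{1}{59}\right)} = - \frac{5686}{46611} - \frac{2991735}{\frac{322}{59}} = - \frac{5686}{46611} - \frac{176512365}{322} = - \frac{8227419675907}{15008742}$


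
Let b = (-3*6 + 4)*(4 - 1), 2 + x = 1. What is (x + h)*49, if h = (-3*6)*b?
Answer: 36995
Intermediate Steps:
x = -1 (x = -2 + 1 = -1)
b = -42 (b = (-18 + 4)*3 = -14*3 = -42)
h = 756 (h = -3*6*(-42) = -18*(-42) = 756)
(x + h)*49 = (-1 + 756)*49 = 755*49 = 36995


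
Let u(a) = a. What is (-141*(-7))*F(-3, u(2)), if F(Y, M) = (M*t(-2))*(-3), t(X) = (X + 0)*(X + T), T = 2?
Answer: 0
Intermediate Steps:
t(X) = X*(2 + X) (t(X) = (X + 0)*(X + 2) = X*(2 + X))
F(Y, M) = 0 (F(Y, M) = (M*(-2*(2 - 2)))*(-3) = (M*(-2*0))*(-3) = (M*0)*(-3) = 0*(-3) = 0)
(-141*(-7))*F(-3, u(2)) = -141*(-7)*0 = 987*0 = 0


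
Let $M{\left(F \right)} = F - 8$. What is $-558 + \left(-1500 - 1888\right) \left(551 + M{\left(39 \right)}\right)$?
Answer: $-1972374$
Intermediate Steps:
$M{\left(F \right)} = -8 + F$ ($M{\left(F \right)} = F - 8 = -8 + F$)
$-558 + \left(-1500 - 1888\right) \left(551 + M{\left(39 \right)}\right) = -558 + \left(-1500 - 1888\right) \left(551 + \left(-8 + 39\right)\right) = -558 - 3388 \left(551 + 31\right) = -558 - 1971816 = -1972374$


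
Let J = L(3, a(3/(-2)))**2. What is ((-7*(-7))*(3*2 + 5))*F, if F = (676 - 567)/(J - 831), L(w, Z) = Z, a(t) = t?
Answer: -235004/3315 ≈ -70.891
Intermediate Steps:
J = 9/4 (J = (3/(-2))**2 = (3*(-1/2))**2 = (-3/2)**2 = 9/4 ≈ 2.2500)
F = -436/3315 (F = (676 - 567)/(9/4 - 831) = 109/(-3315/4) = 109*(-4/3315) = -436/3315 ≈ -0.13152)
((-7*(-7))*(3*2 + 5))*F = ((-7*(-7))*(3*2 + 5))*(-436/3315) = (49*(6 + 5))*(-436/3315) = (49*11)*(-436/3315) = 539*(-436/3315) = -235004/3315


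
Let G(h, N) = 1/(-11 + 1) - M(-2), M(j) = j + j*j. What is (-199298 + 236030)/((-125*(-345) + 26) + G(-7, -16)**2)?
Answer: 3673200/4315541 ≈ 0.85116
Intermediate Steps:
M(j) = j + j**2
G(h, N) = -21/10 (G(h, N) = 1/(-11 + 1) - (-2)*(1 - 2) = 1/(-10) - (-2)*(-1) = -1/10 - 1*2 = -1/10 - 2 = -21/10)
(-199298 + 236030)/((-125*(-345) + 26) + G(-7, -16)**2) = (-199298 + 236030)/((-125*(-345) + 26) + (-21/10)**2) = 36732/((43125 + 26) + 441/100) = 36732/(43151 + 441/100) = 36732/(4315541/100) = 36732*(100/4315541) = 3673200/4315541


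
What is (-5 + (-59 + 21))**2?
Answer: 1849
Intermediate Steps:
(-5 + (-59 + 21))**2 = (-5 - 38)**2 = (-43)**2 = 1849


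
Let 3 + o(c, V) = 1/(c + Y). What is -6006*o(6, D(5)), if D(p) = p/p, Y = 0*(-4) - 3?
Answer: 16016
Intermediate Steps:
Y = -3 (Y = 0 - 3 = -3)
D(p) = 1
o(c, V) = -3 + 1/(-3 + c) (o(c, V) = -3 + 1/(c - 3) = -3 + 1/(-3 + c))
-6006*o(6, D(5)) = -6006*(10 - 3*6)/(-3 + 6) = -6006*(10 - 18)/3 = -2002*(-8) = -6006*(-8/3) = 16016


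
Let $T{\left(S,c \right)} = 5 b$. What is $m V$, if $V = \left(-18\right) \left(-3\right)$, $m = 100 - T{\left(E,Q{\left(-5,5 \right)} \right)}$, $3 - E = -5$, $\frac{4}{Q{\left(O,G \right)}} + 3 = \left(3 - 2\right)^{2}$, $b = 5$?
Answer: $4050$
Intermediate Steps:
$Q{\left(O,G \right)} = -2$ ($Q{\left(O,G \right)} = \frac{4}{-3 + \left(3 - 2\right)^{2}} = \frac{4}{-3 + 1^{2}} = \frac{4}{-3 + 1} = \frac{4}{-2} = 4 \left(- \frac{1}{2}\right) = -2$)
$E = 8$ ($E = 3 - -5 = 3 + 5 = 8$)
$T{\left(S,c \right)} = 25$ ($T{\left(S,c \right)} = 5 \cdot 5 = 25$)
$m = 75$ ($m = 100 - 25 = 75$)
$V = 54$
$m V = 75 \cdot 54 = 4050$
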